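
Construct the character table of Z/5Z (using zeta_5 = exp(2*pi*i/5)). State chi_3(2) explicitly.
Character table of Z/5Z (irreps indexed chi_0,...,chi_4 with chi_k(m) = zeta_5^(k*m), zeta_5 = exp(2*pi*i/5)):
  irrep \ class  {0} (size 1)  {1} (size 1)    {2} (size 1)    {3} (size 1)    {4} (size 1)  
  chi_0          1             1               1               1               1             
  chi_1          1             exp(2*I*pi/5)   exp(4*I*pi/5)   exp(-4*I*pi/5)  exp(-2*I*pi/5)
  chi_2          1             exp(4*I*pi/5)   exp(-2*I*pi/5)  exp(2*I*pi/5)   exp(-4*I*pi/5)
  chi_3          1             exp(-4*I*pi/5)  exp(2*I*pi/5)   exp(-2*I*pi/5)  exp(4*I*pi/5) 
  chi_4          1             exp(-2*I*pi/5)  exp(-4*I*pi/5)  exp(4*I*pi/5)   exp(2*I*pi/5) 

Spot check: chi_3(2) = zeta_5^(3*2) = zeta_5^6 = exp(2*I*pi/5).

Z/5Z is abelian, so all 5 irreducible complex representations are 1-dimensional. They are given by chi_k(m) = zeta_5^(k*m) for k = 0,...,4. Row orthogonality: sum_m chi_k(m) conj(chi_l(m)) = 5 * [k = l].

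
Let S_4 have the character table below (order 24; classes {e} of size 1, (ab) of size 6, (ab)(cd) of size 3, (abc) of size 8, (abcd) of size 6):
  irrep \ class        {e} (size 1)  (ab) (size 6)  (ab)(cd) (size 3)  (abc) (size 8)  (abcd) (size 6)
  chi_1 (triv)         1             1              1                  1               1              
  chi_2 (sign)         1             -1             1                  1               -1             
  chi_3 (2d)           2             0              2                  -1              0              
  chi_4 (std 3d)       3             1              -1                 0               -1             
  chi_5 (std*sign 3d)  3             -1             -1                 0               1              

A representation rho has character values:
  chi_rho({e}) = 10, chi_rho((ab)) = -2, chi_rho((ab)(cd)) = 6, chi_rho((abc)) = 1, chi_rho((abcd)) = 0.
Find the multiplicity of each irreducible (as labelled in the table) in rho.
Multiplicities: chi_1: 1, chi_2: 2, chi_3: 2, chi_4: 0, chi_5: 1.

Use <chi_rho, chi> = (1/|G|) sum_C |C| * chi_rho(C) * conj(chi(C)) with |G| = 24 for each irreducible chi in the table:
  <chi_rho, chi_1> = (1/24)[1*(10)*conj(1) + 6*(-2)*conj(1) + 3*(6)*conj(1) + 8*(1)*conj(1) + 6*(0)*conj(1)]
      = (1/24)[(10) + (-12) + (18) + (8) + (0)] = 24/24 = 1
  <chi_rho, chi_2> = (1/24)[1*(10)*conj(1) + 6*(-2)*conj(-1) + 3*(6)*conj(1) + 8*(1)*conj(1) + 6*(0)*conj(-1)]
      = (1/24)[(10) + (12) + (18) + (8) + (0)] = 48/24 = 2
  <chi_rho, chi_3> = (1/24)[1*(10)*conj(2) + 6*(-2)*conj(0) + 3*(6)*conj(2) + 8*(1)*conj(-1) + 6*(0)*conj(0)]
      = (1/24)[(20) + (0) + (36) + (-8) + (0)] = 48/24 = 2
  <chi_rho, chi_4> = (1/24)[1*(10)*conj(3) + 6*(-2)*conj(1) + 3*(6)*conj(-1) + 8*(1)*conj(0) + 6*(0)*conj(-1)]
      = (1/24)[(30) + (-12) + (-18) + (0) + (0)] = 0/24 = 0
  <chi_rho, chi_5> = (1/24)[1*(10)*conj(3) + 6*(-2)*conj(-1) + 3*(6)*conj(-1) + 8*(1)*conj(0) + 6*(0)*conj(1)]
      = (1/24)[(30) + (12) + (-18) + (0) + (0)] = 24/24 = 1
Dimension check: dim(rho) = sum (mult * dim) = 1*1 + 2*1 + 2*2 + 0*3 + 1*3 = 10 = chi_rho(e) = 10.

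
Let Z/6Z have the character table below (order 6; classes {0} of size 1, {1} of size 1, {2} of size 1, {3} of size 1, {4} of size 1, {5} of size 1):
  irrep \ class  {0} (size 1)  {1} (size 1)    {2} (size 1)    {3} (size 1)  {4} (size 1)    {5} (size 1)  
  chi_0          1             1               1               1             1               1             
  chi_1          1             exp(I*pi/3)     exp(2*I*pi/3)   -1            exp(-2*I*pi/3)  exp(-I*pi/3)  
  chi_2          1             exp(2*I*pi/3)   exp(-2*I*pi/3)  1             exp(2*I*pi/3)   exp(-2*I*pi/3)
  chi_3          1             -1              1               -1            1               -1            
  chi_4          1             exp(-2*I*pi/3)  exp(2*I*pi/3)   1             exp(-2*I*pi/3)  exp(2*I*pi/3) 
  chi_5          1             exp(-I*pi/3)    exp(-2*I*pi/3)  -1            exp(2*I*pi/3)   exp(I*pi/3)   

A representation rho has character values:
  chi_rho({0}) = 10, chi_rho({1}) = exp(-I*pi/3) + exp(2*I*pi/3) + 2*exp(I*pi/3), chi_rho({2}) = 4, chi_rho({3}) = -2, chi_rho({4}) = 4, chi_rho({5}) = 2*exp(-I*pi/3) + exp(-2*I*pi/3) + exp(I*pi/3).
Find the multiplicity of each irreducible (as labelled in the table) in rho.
Multiplicities: chi_0: 3, chi_1: 2, chi_2: 1, chi_3: 3, chi_4: 0, chi_5: 1.

Details: Use <chi_rho, chi> = (1/|G|) sum_C |C| * chi_rho(C) * conj(chi(C)) with |G| = 6 for each irreducible chi in the table:
  <chi_rho, chi_0> = (1/6)[1*(10)*conj(1) + 1*(exp(-I*pi/3) + exp(2*I*pi/3) + 2*exp(I*pi/3))*conj(1) + 1*(4)*conj(1) + 1*(-2)*conj(1) + 1*(4)*conj(1) + 1*(2*exp(-I*pi/3) + exp(-2*I*pi/3) + exp(I*pi/3))*conj(1)]
      = (1/6)[(10) + (exp(-I*pi/3) + exp(2*I*pi/3) + 2*exp(I*pi/3)) + (4) + (-2) + (4) + (2*exp(-I*pi/3) + exp(-2*I*pi/3) + exp(I*pi/3))] = 18/6 = 3
  <chi_rho, chi_1> = (1/6)[1*(10)*conj(1) + 1*(exp(-I*pi/3) + exp(2*I*pi/3) + 2*exp(I*pi/3))*conj(exp(I*pi/3)) + 1*(4)*conj(exp(2*I*pi/3)) + 1*(-2)*conj(-1) + 1*(4)*conj(exp(-2*I*pi/3)) + 1*(2*exp(-I*pi/3) + exp(-2*I*pi/3) + exp(I*pi/3))*conj(exp(-I*pi/3))]
      = (1/6)[(10) + (2) + (2 + 6*exp(-2*I*pi/3) + 2*exp(2*I*pi/3)) + (2) + (2 + 2*exp(-2*I*pi/3) + 6*exp(2*I*pi/3)) + (2)] = 12/6 = 2
  <chi_rho, chi_2> = (1/6)[1*(10)*conj(1) + 1*(exp(-I*pi/3) + exp(2*I*pi/3) + 2*exp(I*pi/3))*conj(exp(2*I*pi/3)) + 1*(4)*conj(exp(-2*I*pi/3)) + 1*(-2)*conj(1) + 1*(4)*conj(exp(2*I*pi/3)) + 1*(2*exp(-I*pi/3) + exp(-2*I*pi/3) + exp(I*pi/3))*conj(exp(-2*I*pi/3))]
      = (1/6)[(10) + (2*exp(-I*pi/3)) + (2 + 2*exp(-2*I*pi/3) + 6*exp(2*I*pi/3)) + (-2) + (2 + 6*exp(-2*I*pi/3) + 2*exp(2*I*pi/3)) + (2*exp(I*pi/3))] = 6/6 = 1
  <chi_rho, chi_3> = (1/6)[1*(10)*conj(1) + 1*(exp(-I*pi/3) + exp(2*I*pi/3) + 2*exp(I*pi/3))*conj(-1) + 1*(4)*conj(1) + 1*(-2)*conj(-1) + 1*(4)*conj(1) + 1*(2*exp(-I*pi/3) + exp(-2*I*pi/3) + exp(I*pi/3))*conj(-1)]
      = (1/6)[(10) + (-2*exp(I*pi/3) - exp(2*I*pi/3) - exp(-I*pi/3)) + (4) + (2) + (4) + (-exp(I*pi/3) - exp(-2*I*pi/3) - 2*exp(-I*pi/3))] = 18/6 = 3
  <chi_rho, chi_4> = (1/6)[1*(10)*conj(1) + 1*(exp(-I*pi/3) + exp(2*I*pi/3) + 2*exp(I*pi/3))*conj(exp(-2*I*pi/3)) + 1*(4)*conj(exp(2*I*pi/3)) + 1*(-2)*conj(1) + 1*(4)*conj(exp(-2*I*pi/3)) + 1*(2*exp(-I*pi/3) + exp(-2*I*pi/3) + exp(I*pi/3))*conj(exp(2*I*pi/3))]
      = (1/6)[(10) + (-2) + (2 + 6*exp(-2*I*pi/3) + 2*exp(2*I*pi/3)) + (-2) + (2 + 2*exp(-2*I*pi/3) + 6*exp(2*I*pi/3)) + (-2)] = 0/6 = 0
  <chi_rho, chi_5> = (1/6)[1*(10)*conj(1) + 1*(exp(-I*pi/3) + exp(2*I*pi/3) + 2*exp(I*pi/3))*conj(exp(-I*pi/3)) + 1*(4)*conj(exp(-2*I*pi/3)) + 1*(-2)*conj(-1) + 1*(4)*conj(exp(2*I*pi/3)) + 1*(2*exp(-I*pi/3) + exp(-2*I*pi/3) + exp(I*pi/3))*conj(exp(I*pi/3))]
      = (1/6)[(10) + (2*exp(2*I*pi/3)) + (2 + 2*exp(-2*I*pi/3) + 6*exp(2*I*pi/3)) + (2) + (2 + 6*exp(-2*I*pi/3) + 2*exp(2*I*pi/3)) + (2*exp(-2*I*pi/3))] = 6/6 = 1
(Exp terms are combined using exp(i*s)*conj(exp(i*t)) = exp(i*(s-t)), and sums of them are collapsed using the identity that for every m > 1 the m distinct m-th roots of unity sum to 0, e.g. 1 + exp(2*I*pi/3) + exp(-2*I*pi/3) = 0.)
Dimension check: dim(rho) = sum (mult * dim) = 3*1 + 2*1 + 1*1 + 3*1 + 0*1 + 1*1 = 10 = chi_rho(e) = 10.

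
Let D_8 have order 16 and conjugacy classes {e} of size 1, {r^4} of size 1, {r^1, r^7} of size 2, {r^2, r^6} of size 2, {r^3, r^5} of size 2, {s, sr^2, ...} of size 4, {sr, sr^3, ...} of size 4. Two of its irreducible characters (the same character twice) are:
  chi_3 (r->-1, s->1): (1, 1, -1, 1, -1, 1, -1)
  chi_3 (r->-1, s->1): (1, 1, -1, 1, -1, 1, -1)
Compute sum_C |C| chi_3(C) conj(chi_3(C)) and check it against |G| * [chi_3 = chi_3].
Sum = 16 = |G| = 16; so <chi_3, chi_3> = 1 (norm-1 confirms irreducibility).

Explanation: Compute term by term over conjugacy classes (|C| * chi_3(C) * conj(chi_3(C))):
  1*(1)*conj(1) + 1*(1)*conj(1) + 2*(-1)*conj(-1) + 2*(1)*conj(1) + 2*(-1)*conj(-1) + 4*(1)*conj(1) + 4*(-1)*conj(-1)
  = (1) + (1) + (2) + (2) + (2) + (4) + (4)
  = 16.
Dividing by |G| = 16 gives 16/16 = 1, matching the row-orthogonality relation <chi_3, chi_3> = [chi_3 = chi_3].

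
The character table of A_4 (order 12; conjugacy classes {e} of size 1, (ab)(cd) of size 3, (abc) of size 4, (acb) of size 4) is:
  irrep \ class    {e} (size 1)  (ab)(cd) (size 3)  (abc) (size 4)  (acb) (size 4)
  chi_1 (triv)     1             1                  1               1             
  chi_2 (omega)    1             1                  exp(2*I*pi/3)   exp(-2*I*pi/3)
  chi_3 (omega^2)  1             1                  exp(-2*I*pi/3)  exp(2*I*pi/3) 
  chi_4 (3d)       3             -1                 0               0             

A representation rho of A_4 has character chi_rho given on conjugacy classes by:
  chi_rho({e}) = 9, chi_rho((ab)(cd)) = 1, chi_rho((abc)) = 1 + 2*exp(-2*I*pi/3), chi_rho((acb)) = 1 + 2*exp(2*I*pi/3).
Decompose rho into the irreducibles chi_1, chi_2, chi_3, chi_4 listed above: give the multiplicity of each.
Multiplicities: chi_1: 1, chi_2: 0, chi_3: 2, chi_4: 2.

Solution. Use <chi_rho, chi> = (1/|G|) sum_C |C| * chi_rho(C) * conj(chi(C)) with |G| = 12 for each irreducible chi in the table:
  <chi_rho, chi_1> = (1/12)[1*(9)*conj(1) + 3*(1)*conj(1) + 4*(1 + 2*exp(-2*I*pi/3))*conj(1) + 4*(1 + 2*exp(2*I*pi/3))*conj(1)]
      = (1/12)[(9) + (3) + (4 + 8*exp(-2*I*pi/3)) + (4 + 8*exp(2*I*pi/3))] = 12/12 = 1
  <chi_rho, chi_2> = (1/12)[1*(9)*conj(1) + 3*(1)*conj(1) + 4*(1 + 2*exp(-2*I*pi/3))*conj(exp(2*I*pi/3)) + 4*(1 + 2*exp(2*I*pi/3))*conj(exp(-2*I*pi/3))]
      = (1/12)[(9) + (3) + (4*exp(-2*I*pi/3) + 8*exp(2*I*pi/3)) + (8*exp(-2*I*pi/3) + 4*exp(2*I*pi/3))] = 0/12 = 0
  <chi_rho, chi_3> = (1/12)[1*(9)*conj(1) + 3*(1)*conj(1) + 4*(1 + 2*exp(-2*I*pi/3))*conj(exp(-2*I*pi/3)) + 4*(1 + 2*exp(2*I*pi/3))*conj(exp(2*I*pi/3))]
      = (1/12)[(9) + (3) + (8 + 4*exp(2*I*pi/3)) + (8 + 4*exp(-2*I*pi/3))] = 24/12 = 2
  <chi_rho, chi_4> = (1/12)[1*(9)*conj(3) + 3*(1)*conj(-1) + 4*(1 + 2*exp(-2*I*pi/3))*conj(0) + 4*(1 + 2*exp(2*I*pi/3))*conj(0)]
      = (1/12)[(27) + (-3) + (0) + (0)] = 24/12 = 2
(Exp terms are combined using exp(i*s)*conj(exp(i*t)) = exp(i*(s-t)), and sums of them are collapsed using the identity that for every m > 1 the m distinct m-th roots of unity sum to 0, e.g. 1 + exp(2*I*pi/3) + exp(-2*I*pi/3) = 0.)
Dimension check: dim(rho) = sum (mult * dim) = 1*1 + 0*1 + 2*1 + 2*3 = 9 = chi_rho(e) = 9.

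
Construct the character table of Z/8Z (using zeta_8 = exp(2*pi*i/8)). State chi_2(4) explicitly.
Character table of Z/8Z (irreps indexed chi_0,...,chi_7 with chi_k(m) = zeta_8^(k*m), zeta_8 = exp(2*pi*i/8)):
  irrep \ class  {0} (size 1)  {1} (size 1)    {2} (size 1)  {3} (size 1)    {4} (size 1)  {5} (size 1)    {6} (size 1)  {7} (size 1)  
  chi_0          1             1               1             1               1             1               1             1             
  chi_1          1             exp(I*pi/4)     I             exp(3*I*pi/4)   -1            exp(-3*I*pi/4)  -I            exp(-I*pi/4)  
  chi_2          1             I               -1            -I              1             I               -1            -I            
  chi_3          1             exp(3*I*pi/4)   -I            exp(I*pi/4)     -1            exp(-I*pi/4)    I             exp(-3*I*pi/4)
  chi_4          1             -1              1             -1              1             -1              1             -1            
  chi_5          1             exp(-3*I*pi/4)  I             exp(-I*pi/4)    -1            exp(I*pi/4)     -I            exp(3*I*pi/4) 
  chi_6          1             -I              -1            I               1             -I              -1            I             
  chi_7          1             exp(-I*pi/4)    -I            exp(-3*I*pi/4)  -1            exp(3*I*pi/4)   I             exp(I*pi/4)   

Spot check: chi_2(4) = zeta_8^(2*4) = zeta_8^8 = 1.

Proof sketch: Z/8Z is abelian, so all 8 irreducible complex representations are 1-dimensional. They are given by chi_k(m) = zeta_8^(k*m) for k = 0,...,7. Row orthogonality: sum_m chi_k(m) conj(chi_l(m)) = 8 * [k = l].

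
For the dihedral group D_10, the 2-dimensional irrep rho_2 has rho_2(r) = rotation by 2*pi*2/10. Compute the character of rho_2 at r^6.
chi_{rho_2}(r^6) = 2*cos(2*pi*2*6/10) = -1/2 + sqrt(5)/2

Explanation: rho_2(r^6) is rotation by angle 2*pi*2*6/10, whose trace is 2*cos(2*pi*2*6/10) = -1/2 + sqrt(5)/2.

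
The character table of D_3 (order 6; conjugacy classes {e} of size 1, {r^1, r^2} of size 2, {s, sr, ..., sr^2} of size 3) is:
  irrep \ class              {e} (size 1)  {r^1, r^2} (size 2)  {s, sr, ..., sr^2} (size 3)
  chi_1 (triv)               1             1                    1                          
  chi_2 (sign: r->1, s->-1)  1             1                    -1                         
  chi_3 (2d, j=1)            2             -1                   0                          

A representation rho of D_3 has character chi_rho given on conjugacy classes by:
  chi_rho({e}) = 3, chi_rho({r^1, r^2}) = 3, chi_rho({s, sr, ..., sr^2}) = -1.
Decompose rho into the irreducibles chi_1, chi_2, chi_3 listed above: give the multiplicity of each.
Multiplicities: chi_1: 1, chi_2: 2, chi_3: 0.

Argument: Use <chi_rho, chi> = (1/|G|) sum_C |C| * chi_rho(C) * conj(chi(C)) with |G| = 6 for each irreducible chi in the table:
  <chi_rho, chi_1> = (1/6)[1*(3)*conj(1) + 2*(3)*conj(1) + 3*(-1)*conj(1)]
      = (1/6)[(3) + (6) + (-3)] = 6/6 = 1
  <chi_rho, chi_2> = (1/6)[1*(3)*conj(1) + 2*(3)*conj(1) + 3*(-1)*conj(-1)]
      = (1/6)[(3) + (6) + (3)] = 12/6 = 2
  <chi_rho, chi_3> = (1/6)[1*(3)*conj(2) + 2*(3)*conj(-1) + 3*(-1)*conj(0)]
      = (1/6)[(6) + (-6) + (0)] = 0/6 = 0
Dimension check: dim(rho) = sum (mult * dim) = 1*1 + 2*1 + 0*2 = 3 = chi_rho(e) = 3.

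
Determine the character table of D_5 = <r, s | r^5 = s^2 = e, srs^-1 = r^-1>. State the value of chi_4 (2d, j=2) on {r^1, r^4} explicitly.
Conjugacy classes: {e} of size 1, {r^1, r^4} of size 2, {r^2, r^3} of size 2, {s, sr, ..., sr^4} of size 5.
Character table:
  irrep \ class              {e} (size 1)  {r^1, r^4} (size 2)  {r^2, r^3} (size 2)  {s, sr, ..., sr^4} (size 5)
  chi_1 (triv)               1             1                    1                    1                          
  chi_2 (sign: r->1, s->-1)  1             1                    1                    -1                         
  chi_3 (2d, j=1)            2             -1/2 + sqrt(5)/2     -sqrt(5)/2 - 1/2     0                          
  chi_4 (2d, j=2)            2             -sqrt(5)/2 - 1/2     -1/2 + sqrt(5)/2     0                          

Spot check: chi_4 (2d, j=2) on {r^1, r^4} = -sqrt(5)/2 - 1/2.

Justification: D_5 has order 2*5 = 10 with 4 conjugacy classes, hence 4 irreducibles. Sum of squared dims 1 + 1 + 4 + 4 = 10 = |G|. Linear characters come from the abelianisation; the 2-dimensional irreps have character r^k -> 2*cos(2*pi*j*k/5), reflections -> 0.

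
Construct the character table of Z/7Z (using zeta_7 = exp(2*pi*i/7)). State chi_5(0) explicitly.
Character table of Z/7Z (irreps indexed chi_0,...,chi_6 with chi_k(m) = zeta_7^(k*m), zeta_7 = exp(2*pi*i/7)):
  irrep \ class  {0} (size 1)  {1} (size 1)    {2} (size 1)    {3} (size 1)    {4} (size 1)    {5} (size 1)    {6} (size 1)  
  chi_0          1             1               1               1               1               1               1             
  chi_1          1             exp(2*I*pi/7)   exp(4*I*pi/7)   exp(6*I*pi/7)   exp(-6*I*pi/7)  exp(-4*I*pi/7)  exp(-2*I*pi/7)
  chi_2          1             exp(4*I*pi/7)   exp(-6*I*pi/7)  exp(-2*I*pi/7)  exp(2*I*pi/7)   exp(6*I*pi/7)   exp(-4*I*pi/7)
  chi_3          1             exp(6*I*pi/7)   exp(-2*I*pi/7)  exp(4*I*pi/7)   exp(-4*I*pi/7)  exp(2*I*pi/7)   exp(-6*I*pi/7)
  chi_4          1             exp(-6*I*pi/7)  exp(2*I*pi/7)   exp(-4*I*pi/7)  exp(4*I*pi/7)   exp(-2*I*pi/7)  exp(6*I*pi/7) 
  chi_5          1             exp(-4*I*pi/7)  exp(6*I*pi/7)   exp(2*I*pi/7)   exp(-2*I*pi/7)  exp(-6*I*pi/7)  exp(4*I*pi/7) 
  chi_6          1             exp(-2*I*pi/7)  exp(-4*I*pi/7)  exp(-6*I*pi/7)  exp(6*I*pi/7)   exp(4*I*pi/7)   exp(2*I*pi/7) 

Spot check: chi_5(0) = zeta_7^(5*0) = zeta_7^0 = 1.

Proof sketch: Z/7Z is abelian, so all 7 irreducible complex representations are 1-dimensional. They are given by chi_k(m) = zeta_7^(k*m) for k = 0,...,6. Row orthogonality: sum_m chi_k(m) conj(chi_l(m)) = 7 * [k = l].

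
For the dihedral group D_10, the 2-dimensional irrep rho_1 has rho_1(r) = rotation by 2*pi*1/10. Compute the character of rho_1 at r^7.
chi_{rho_1}(r^7) = 2*cos(2*pi*1*7/10) = 1/2 - sqrt(5)/2

Reasoning: rho_1(r^7) is rotation by angle 2*pi*1*7/10, whose trace is 2*cos(2*pi*1*7/10) = 1/2 - sqrt(5)/2.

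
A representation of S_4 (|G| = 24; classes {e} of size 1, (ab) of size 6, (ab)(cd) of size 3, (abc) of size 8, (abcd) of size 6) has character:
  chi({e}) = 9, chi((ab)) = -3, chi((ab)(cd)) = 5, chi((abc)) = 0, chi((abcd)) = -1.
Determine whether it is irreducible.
Not irreducible (reducible): <chi, chi> = 9 > 1.

Working: <chi, chi> = (1/|G|) sum_C |C| * |chi(C)|^2 = (1/24)[1*|9|^2 + 6*|-3|^2 + 3*|5|^2 + 8*|0|^2 + 6*|-1|^2]
  = (1/24)[(81) + (54) + (75) + (0) + (6)] = 216/24 = 9.
A character is irreducible iff <chi, chi> = 1, so this representation is reducible.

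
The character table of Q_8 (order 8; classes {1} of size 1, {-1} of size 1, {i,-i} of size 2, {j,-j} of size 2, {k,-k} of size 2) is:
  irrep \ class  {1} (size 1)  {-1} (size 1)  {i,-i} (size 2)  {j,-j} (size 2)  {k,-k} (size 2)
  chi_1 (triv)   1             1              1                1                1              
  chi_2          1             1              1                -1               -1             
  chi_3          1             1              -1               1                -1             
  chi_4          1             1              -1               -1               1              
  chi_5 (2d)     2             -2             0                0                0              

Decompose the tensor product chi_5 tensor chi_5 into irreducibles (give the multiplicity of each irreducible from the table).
chi_5 tensor chi_5 = chi_1 + chi_2 + chi_3 + chi_4 (all other irreducibles have multiplicity 0).

The character of a tensor product is the pointwise product (chi_5 * chi_5)(C) = chi_5(C) * chi_5(C):
  {1}: (2)*(2), {-1}: (-2)*(-2), {i,-i}: (0)*(0), {j,-j}: (0)*(0), {k,-k}: (0)*(0)
so (chi_5 * chi_5) takes values
  {1} -> 4, {-1} -> 4, {i,-i} -> 0, {j,-j} -> 0, {k,-k} -> 0.
Now take the inner product of this character with each irreducible chi from the table, <chi_5*chi_5, chi> = (1/8) sum_C |C| (chi_5*chi_5)(C) conj(chi(C)):
  <chi_5*chi_5, chi_1> = (1/8)[1*(4)*conj(1) + 1*(4)*conj(1) + 2*(0)*conj(1) + 2*(0)*conj(1) + 2*(0)*conj(1)]
      = (1/8)[(4) + (4) + (0) + (0) + (0)] = 8/8 = 1
  <chi_5*chi_5, chi_2> = (1/8)[1*(4)*conj(1) + 1*(4)*conj(1) + 2*(0)*conj(1) + 2*(0)*conj(-1) + 2*(0)*conj(-1)]
      = (1/8)[(4) + (4) + (0) + (0) + (0)] = 8/8 = 1
  <chi_5*chi_5, chi_3> = (1/8)[1*(4)*conj(1) + 1*(4)*conj(1) + 2*(0)*conj(-1) + 2*(0)*conj(1) + 2*(0)*conj(-1)]
      = (1/8)[(4) + (4) + (0) + (0) + (0)] = 8/8 = 1
  <chi_5*chi_5, chi_4> = (1/8)[1*(4)*conj(1) + 1*(4)*conj(1) + 2*(0)*conj(-1) + 2*(0)*conj(-1) + 2*(0)*conj(1)]
      = (1/8)[(4) + (4) + (0) + (0) + (0)] = 8/8 = 1
  <chi_5*chi_5, chi_5> = (1/8)[1*(4)*conj(2) + 1*(4)*conj(-2) + 2*(0)*conj(0) + 2*(0)*conj(0) + 2*(0)*conj(0)]
      = (1/8)[(8) + (-8) + (0) + (0) + (0)] = 0/8 = 0
Hence the multiplicities are chi_1: 1, chi_2: 1, chi_3: 1, chi_4: 1. Dimension check: dim(chi_5)*dim(chi_5) = 2*2 = 4 and sum (mult * dim) = 1*1 + 1*1 + 1*1 + 1*1 = 4.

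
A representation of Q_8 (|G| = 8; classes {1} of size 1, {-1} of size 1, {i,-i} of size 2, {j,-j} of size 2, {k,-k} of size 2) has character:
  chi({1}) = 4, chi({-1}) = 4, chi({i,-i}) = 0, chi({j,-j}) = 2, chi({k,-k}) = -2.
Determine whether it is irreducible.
Not irreducible (reducible): <chi, chi> = 6 > 1.

Explanation: <chi, chi> = (1/|G|) sum_C |C| * |chi(C)|^2 = (1/8)[1*|4|^2 + 1*|4|^2 + 2*|0|^2 + 2*|2|^2 + 2*|-2|^2]
  = (1/8)[(16) + (16) + (0) + (8) + (8)] = 48/8 = 6.
A character is irreducible iff <chi, chi> = 1, so this representation is reducible.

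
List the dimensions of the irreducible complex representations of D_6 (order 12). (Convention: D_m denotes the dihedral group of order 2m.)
Dimensions: 1, 1, 1, 1, 2, 2

There are 6 irreducibles (= number of conjugacy classes). Their dimensions d_i satisfy sum d_i^2 = |G| = 12: 1 + 1 + 1 + 1 + 4 + 4 = 12.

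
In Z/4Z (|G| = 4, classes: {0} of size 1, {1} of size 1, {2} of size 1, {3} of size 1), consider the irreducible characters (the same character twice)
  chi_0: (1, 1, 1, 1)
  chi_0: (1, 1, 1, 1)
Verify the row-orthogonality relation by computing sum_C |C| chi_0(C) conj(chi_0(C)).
Sum = 4 = |G| = 4; so <chi_0, chi_0> = 1 (norm-1 confirms irreducibility).

Details: Compute term by term over conjugacy classes (|C| * chi_0(C) * conj(chi_0(C))):
  1*(1)*conj(1) + 1*(1)*conj(1) + 1*(1)*conj(1) + 1*(1)*conj(1)
  = (1) + (1) + (1) + (1)
  = 4.
(Exp terms are combined using exp(i*s)*conj(exp(i*t)) = exp(i*(s-t)), and sums of them are collapsed using the identity that for every m > 1 the m distinct m-th roots of unity sum to 0, e.g. 1 + exp(2*I*pi/3) + exp(-2*I*pi/3) = 0.)
Dividing by |G| = 4 gives 4/4 = 1, matching the row-orthogonality relation <chi_0, chi_0> = [chi_0 = chi_0].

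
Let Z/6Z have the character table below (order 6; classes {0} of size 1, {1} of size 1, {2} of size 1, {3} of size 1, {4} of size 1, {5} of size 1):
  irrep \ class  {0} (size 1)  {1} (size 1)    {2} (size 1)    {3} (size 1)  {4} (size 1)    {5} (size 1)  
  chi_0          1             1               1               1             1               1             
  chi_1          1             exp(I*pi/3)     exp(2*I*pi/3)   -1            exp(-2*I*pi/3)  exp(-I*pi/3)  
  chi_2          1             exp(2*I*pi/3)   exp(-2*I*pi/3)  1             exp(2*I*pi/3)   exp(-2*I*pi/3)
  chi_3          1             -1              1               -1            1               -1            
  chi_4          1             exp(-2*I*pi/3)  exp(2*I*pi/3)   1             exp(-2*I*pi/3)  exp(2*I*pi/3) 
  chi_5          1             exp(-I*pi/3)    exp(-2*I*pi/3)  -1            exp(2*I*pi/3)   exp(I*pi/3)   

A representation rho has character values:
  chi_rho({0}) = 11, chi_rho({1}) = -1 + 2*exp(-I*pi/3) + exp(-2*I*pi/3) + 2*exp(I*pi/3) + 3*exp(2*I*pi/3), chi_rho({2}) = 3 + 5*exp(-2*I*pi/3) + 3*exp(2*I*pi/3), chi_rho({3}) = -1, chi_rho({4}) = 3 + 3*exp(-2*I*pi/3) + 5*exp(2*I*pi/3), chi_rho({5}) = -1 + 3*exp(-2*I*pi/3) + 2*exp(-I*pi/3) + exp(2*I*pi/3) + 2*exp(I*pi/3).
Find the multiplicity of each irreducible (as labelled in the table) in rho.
Multiplicities: chi_0: 1, chi_1: 2, chi_2: 3, chi_3: 2, chi_4: 1, chi_5: 2.

Solution. Use <chi_rho, chi> = (1/|G|) sum_C |C| * chi_rho(C) * conj(chi(C)) with |G| = 6 for each irreducible chi in the table:
  <chi_rho, chi_0> = (1/6)[1*(11)*conj(1) + 1*(-1 + 2*exp(-I*pi/3) + exp(-2*I*pi/3) + 2*exp(I*pi/3) + 3*exp(2*I*pi/3))*conj(1) + 1*(3 + 5*exp(-2*I*pi/3) + 3*exp(2*I*pi/3))*conj(1) + 1*(-1)*conj(1) + 1*(3 + 3*exp(-2*I*pi/3) + 5*exp(2*I*pi/3))*conj(1) + 1*(-1 + 3*exp(-2*I*pi/3) + 2*exp(-I*pi/3) + exp(2*I*pi/3) + 2*exp(I*pi/3))*conj(1)]
      = (1/6)[(11) + (-1 + 2*exp(-I*pi/3) + exp(-2*I*pi/3) + 2*exp(I*pi/3) + 3*exp(2*I*pi/3)) + (3 + 5*exp(-2*I*pi/3) + 3*exp(2*I*pi/3)) + (-1) + (3 + 3*exp(-2*I*pi/3) + 5*exp(2*I*pi/3)) + (-1 + 3*exp(-2*I*pi/3) + 2*exp(-I*pi/3) + exp(2*I*pi/3) + 2*exp(I*pi/3))] = 6/6 = 1
  <chi_rho, chi_1> = (1/6)[1*(11)*conj(1) + 1*(-1 + 2*exp(-I*pi/3) + exp(-2*I*pi/3) + 2*exp(I*pi/3) + 3*exp(2*I*pi/3))*conj(exp(I*pi/3)) + 1*(3 + 5*exp(-2*I*pi/3) + 3*exp(2*I*pi/3))*conj(exp(2*I*pi/3)) + 1*(-1)*conj(-1) + 1*(3 + 3*exp(-2*I*pi/3) + 5*exp(2*I*pi/3))*conj(exp(-2*I*pi/3)) + 1*(-1 + 3*exp(-2*I*pi/3) + 2*exp(-I*pi/3) + exp(2*I*pi/3) + 2*exp(I*pi/3))*conj(exp(-I*pi/3))]
      = (1/6)[(11) + (1 + 2*exp(-2*I*pi/3) - exp(-I*pi/3) + 3*exp(I*pi/3)) + (3 + 3*exp(-2*I*pi/3) + 5*exp(2*I*pi/3)) + (1) + (3 + 5*exp(-2*I*pi/3) + 3*exp(2*I*pi/3)) + (1 + 3*exp(-I*pi/3) - exp(I*pi/3) + 2*exp(2*I*pi/3))] = 12/6 = 2
  <chi_rho, chi_2> = (1/6)[1*(11)*conj(1) + 1*(-1 + 2*exp(-I*pi/3) + exp(-2*I*pi/3) + 2*exp(I*pi/3) + 3*exp(2*I*pi/3))*conj(exp(2*I*pi/3)) + 1*(3 + 5*exp(-2*I*pi/3) + 3*exp(2*I*pi/3))*conj(exp(-2*I*pi/3)) + 1*(-1)*conj(1) + 1*(3 + 3*exp(-2*I*pi/3) + 5*exp(2*I*pi/3))*conj(exp(2*I*pi/3)) + 1*(-1 + 3*exp(-2*I*pi/3) + 2*exp(-I*pi/3) + exp(2*I*pi/3) + 2*exp(I*pi/3))*conj(exp(-2*I*pi/3))]
      = (1/6)[(11) + (2) + (2) + (-1) + (2) + (2)] = 18/6 = 3
  <chi_rho, chi_3> = (1/6)[1*(11)*conj(1) + 1*(-1 + 2*exp(-I*pi/3) + exp(-2*I*pi/3) + 2*exp(I*pi/3) + 3*exp(2*I*pi/3))*conj(-1) + 1*(3 + 5*exp(-2*I*pi/3) + 3*exp(2*I*pi/3))*conj(1) + 1*(-1)*conj(-1) + 1*(3 + 3*exp(-2*I*pi/3) + 5*exp(2*I*pi/3))*conj(1) + 1*(-1 + 3*exp(-2*I*pi/3) + 2*exp(-I*pi/3) + exp(2*I*pi/3) + 2*exp(I*pi/3))*conj(-1)]
      = (1/6)[(11) + (1 - 3*exp(2*I*pi/3) - 2*exp(I*pi/3) - exp(-2*I*pi/3) - 2*exp(-I*pi/3)) + (3 + 5*exp(-2*I*pi/3) + 3*exp(2*I*pi/3)) + (1) + (3 + 3*exp(-2*I*pi/3) + 5*exp(2*I*pi/3)) + (1 - 2*exp(I*pi/3) - exp(2*I*pi/3) - 2*exp(-I*pi/3) - 3*exp(-2*I*pi/3))] = 12/6 = 2
  <chi_rho, chi_4> = (1/6)[1*(11)*conj(1) + 1*(-1 + 2*exp(-I*pi/3) + exp(-2*I*pi/3) + 2*exp(I*pi/3) + 3*exp(2*I*pi/3))*conj(exp(-2*I*pi/3)) + 1*(3 + 5*exp(-2*I*pi/3) + 3*exp(2*I*pi/3))*conj(exp(2*I*pi/3)) + 1*(-1)*conj(1) + 1*(3 + 3*exp(-2*I*pi/3) + 5*exp(2*I*pi/3))*conj(exp(-2*I*pi/3)) + 1*(-1 + 3*exp(-2*I*pi/3) + 2*exp(-I*pi/3) + exp(2*I*pi/3) + 2*exp(I*pi/3))*conj(exp(2*I*pi/3))]
      = (1/6)[(11) + (-1 + 3*exp(-2*I*pi/3) - exp(2*I*pi/3) + 2*exp(I*pi/3)) + (3 + 3*exp(-2*I*pi/3) + 5*exp(2*I*pi/3)) + (-1) + (3 + 5*exp(-2*I*pi/3) + 3*exp(2*I*pi/3)) + (-1 + 2*exp(-I*pi/3) - exp(-2*I*pi/3) + 3*exp(2*I*pi/3))] = 6/6 = 1
  <chi_rho, chi_5> = (1/6)[1*(11)*conj(1) + 1*(-1 + 2*exp(-I*pi/3) + exp(-2*I*pi/3) + 2*exp(I*pi/3) + 3*exp(2*I*pi/3))*conj(exp(-I*pi/3)) + 1*(3 + 5*exp(-2*I*pi/3) + 3*exp(2*I*pi/3))*conj(exp(-2*I*pi/3)) + 1*(-1)*conj(-1) + 1*(3 + 3*exp(-2*I*pi/3) + 5*exp(2*I*pi/3))*conj(exp(2*I*pi/3)) + 1*(-1 + 3*exp(-2*I*pi/3) + 2*exp(-I*pi/3) + exp(2*I*pi/3) + 2*exp(I*pi/3))*conj(exp(I*pi/3))]
      = (1/6)[(11) + (-2) + (2) + (1) + (2) + (-2)] = 12/6 = 2
(Exp terms are combined using exp(i*s)*conj(exp(i*t)) = exp(i*(s-t)), and sums of them are collapsed using the identity that for every m > 1 the m distinct m-th roots of unity sum to 0, e.g. 1 + exp(2*I*pi/3) + exp(-2*I*pi/3) = 0.)
Dimension check: dim(rho) = sum (mult * dim) = 1*1 + 2*1 + 3*1 + 2*1 + 1*1 + 2*1 = 11 = chi_rho(e) = 11.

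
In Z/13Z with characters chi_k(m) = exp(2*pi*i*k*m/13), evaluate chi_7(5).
chi_7(5) = zeta_13^35 = exp(-8*I*pi/13)

Solution. chi_7(5) = zeta_13^(7*5) = zeta_13^35. Since zeta_13^13 = 1, this equals zeta_13^9 = exp(2*pi*i*9/13) = exp(-8*I*pi/13).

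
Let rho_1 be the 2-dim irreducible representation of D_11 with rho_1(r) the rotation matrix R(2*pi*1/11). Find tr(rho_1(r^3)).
chi_{rho_1}(r^3) = 2*cos(2*pi*1*3/11) = -2*cos(5*pi/11)

Why: rho_1(r^3) is rotation by angle 2*pi*1*3/11, whose trace is 2*cos(2*pi*1*3/11) = -2*cos(5*pi/11).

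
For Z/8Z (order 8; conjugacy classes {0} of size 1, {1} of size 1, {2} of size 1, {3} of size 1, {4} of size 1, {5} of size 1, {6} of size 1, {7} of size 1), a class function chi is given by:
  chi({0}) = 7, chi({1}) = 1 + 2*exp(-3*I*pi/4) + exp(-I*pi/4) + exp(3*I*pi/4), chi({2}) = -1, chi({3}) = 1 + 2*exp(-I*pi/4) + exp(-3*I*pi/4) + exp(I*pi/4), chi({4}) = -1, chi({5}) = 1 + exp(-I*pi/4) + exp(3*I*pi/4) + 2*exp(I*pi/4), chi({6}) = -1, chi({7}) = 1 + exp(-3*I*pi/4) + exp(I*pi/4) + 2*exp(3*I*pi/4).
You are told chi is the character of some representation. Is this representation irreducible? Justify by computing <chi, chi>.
Not irreducible (reducible): <chi, chi> = 9 > 1.

Argument: <chi, chi> = (1/|G|) sum_C |C| * |chi(C)|^2 = (1/8)[1*|7|^2 + 1*|1 + 2*exp(-3*I*pi/4) + exp(-I*pi/4) + exp(3*I*pi/4)|^2 + 1*|-1|^2 + 1*|1 + 2*exp(-I*pi/4) + exp(-3*I*pi/4) + exp(I*pi/4)|^2 + 1*|-1|^2 + 1*|1 + exp(-I*pi/4) + exp(3*I*pi/4) + 2*exp(I*pi/4)|^2 + 1*|-1|^2 + 1*|1 + exp(-3*I*pi/4) + exp(I*pi/4) + 2*exp(3*I*pi/4)|^2]
  = (1/8)[(49) + (5 + 3*exp(-3*I*pi/4) + exp(-I*pi/4) + exp(I*pi/4) + 3*exp(3*I*pi/4)) + (1) + (5 + 3*exp(-I*pi/4) + exp(-3*I*pi/4) + exp(3*I*pi/4) + 3*exp(I*pi/4)) + (1) + (5 + 3*exp(-I*pi/4) + exp(-3*I*pi/4) + exp(3*I*pi/4) + 3*exp(I*pi/4)) + (1) + (5 + 3*exp(-3*I*pi/4) + exp(-I*pi/4) + exp(I*pi/4) + 3*exp(3*I*pi/4))] = 72/8 = 9.
(Exp terms are combined using exp(i*s)*conj(exp(i*t)) = exp(i*(s-t)), and sums of them are collapsed using the identity that for every m > 1 the m distinct m-th roots of unity sum to 0, e.g. 1 + exp(2*I*pi/3) + exp(-2*I*pi/3) = 0.)
A character is irreducible iff <chi, chi> = 1, so this representation is reducible.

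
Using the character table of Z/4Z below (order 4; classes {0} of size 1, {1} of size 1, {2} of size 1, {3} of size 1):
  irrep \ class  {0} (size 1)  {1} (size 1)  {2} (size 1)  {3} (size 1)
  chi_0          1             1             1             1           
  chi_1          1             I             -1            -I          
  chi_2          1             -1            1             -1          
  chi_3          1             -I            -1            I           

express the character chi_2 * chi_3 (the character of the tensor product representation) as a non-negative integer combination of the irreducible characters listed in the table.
chi_2 tensor chi_3 = chi_1 (all other irreducibles have multiplicity 0).

Reasoning: The character of a tensor product is the pointwise product (chi_2 * chi_3)(C) = chi_2(C) * chi_3(C):
  {0}: (1)*(1), {1}: (-1)*(-I), {2}: (1)*(-1), {3}: (-1)*(I)
so (chi_2 * chi_3) takes values
  {0} -> 1, {1} -> I, {2} -> -1, {3} -> -I.
Now take the inner product of this character with each irreducible chi from the table, <chi_2*chi_3, chi> = (1/4) sum_C |C| (chi_2*chi_3)(C) conj(chi(C)):
  <chi_2*chi_3, chi_0> = (1/4)[1*(1)*conj(1) + 1*(I)*conj(1) + 1*(-1)*conj(1) + 1*(-I)*conj(1)]
      = (1/4)[(1) + (I) + (-1) + (-I)] = 0/4 = 0
  <chi_2*chi_3, chi_1> = (1/4)[1*(1)*conj(1) + 1*(I)*conj(I) + 1*(-1)*conj(-1) + 1*(-I)*conj(-I)]
      = (1/4)[(1) + (1) + (1) + (1)] = 4/4 = 1
  <chi_2*chi_3, chi_2> = (1/4)[1*(1)*conj(1) + 1*(I)*conj(-1) + 1*(-1)*conj(1) + 1*(-I)*conj(-1)]
      = (1/4)[(1) + (-I) + (-1) + (I)] = 0/4 = 0
  <chi_2*chi_3, chi_3> = (1/4)[1*(1)*conj(1) + 1*(I)*conj(-I) + 1*(-1)*conj(-1) + 1*(-I)*conj(I)]
      = (1/4)[(1) + (-1) + (1) + (-1)] = 0/4 = 0
(Exp terms are combined using exp(i*s)*conj(exp(i*t)) = exp(i*(s-t)), and sums of them are collapsed using the identity that for every m > 1 the m distinct m-th roots of unity sum to 0, e.g. 1 + exp(2*I*pi/3) + exp(-2*I*pi/3) = 0.)
Hence the multiplicities are chi_1: 1. Dimension check: dim(chi_2)*dim(chi_3) = 1*1 = 1 and sum (mult * dim) = 1*1 = 1.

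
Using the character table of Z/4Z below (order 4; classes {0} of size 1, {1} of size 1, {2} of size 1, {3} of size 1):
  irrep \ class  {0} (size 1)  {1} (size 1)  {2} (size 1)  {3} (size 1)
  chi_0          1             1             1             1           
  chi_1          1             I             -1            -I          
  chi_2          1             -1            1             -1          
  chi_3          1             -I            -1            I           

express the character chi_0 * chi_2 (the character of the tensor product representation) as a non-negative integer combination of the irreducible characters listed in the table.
chi_0 tensor chi_2 = chi_2 (all other irreducibles have multiplicity 0).

The character of a tensor product is the pointwise product (chi_0 * chi_2)(C) = chi_0(C) * chi_2(C):
  {0}: (1)*(1), {1}: (1)*(-1), {2}: (1)*(1), {3}: (1)*(-1)
so (chi_0 * chi_2) takes values
  {0} -> 1, {1} -> -1, {2} -> 1, {3} -> -1.
Now take the inner product of this character with each irreducible chi from the table, <chi_0*chi_2, chi> = (1/4) sum_C |C| (chi_0*chi_2)(C) conj(chi(C)):
  <chi_0*chi_2, chi_0> = (1/4)[1*(1)*conj(1) + 1*(-1)*conj(1) + 1*(1)*conj(1) + 1*(-1)*conj(1)]
      = (1/4)[(1) + (-1) + (1) + (-1)] = 0/4 = 0
  <chi_0*chi_2, chi_1> = (1/4)[1*(1)*conj(1) + 1*(-1)*conj(I) + 1*(1)*conj(-1) + 1*(-1)*conj(-I)]
      = (1/4)[(1) + (I) + (-1) + (-I)] = 0/4 = 0
  <chi_0*chi_2, chi_2> = (1/4)[1*(1)*conj(1) + 1*(-1)*conj(-1) + 1*(1)*conj(1) + 1*(-1)*conj(-1)]
      = (1/4)[(1) + (1) + (1) + (1)] = 4/4 = 1
  <chi_0*chi_2, chi_3> = (1/4)[1*(1)*conj(1) + 1*(-1)*conj(-I) + 1*(1)*conj(-1) + 1*(-1)*conj(I)]
      = (1/4)[(1) + (-I) + (-1) + (I)] = 0/4 = 0
(Exp terms are combined using exp(i*s)*conj(exp(i*t)) = exp(i*(s-t)), and sums of them are collapsed using the identity that for every m > 1 the m distinct m-th roots of unity sum to 0, e.g. 1 + exp(2*I*pi/3) + exp(-2*I*pi/3) = 0.)
Hence the multiplicities are chi_2: 1. Dimension check: dim(chi_0)*dim(chi_2) = 1*1 = 1 and sum (mult * dim) = 1*1 = 1.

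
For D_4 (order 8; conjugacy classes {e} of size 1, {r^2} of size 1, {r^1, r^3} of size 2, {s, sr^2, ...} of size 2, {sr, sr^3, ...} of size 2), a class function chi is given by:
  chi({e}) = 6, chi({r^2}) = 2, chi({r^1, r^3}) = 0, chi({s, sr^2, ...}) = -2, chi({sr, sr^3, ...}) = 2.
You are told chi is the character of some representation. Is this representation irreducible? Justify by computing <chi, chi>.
Not irreducible (reducible): <chi, chi> = 7 > 1.

Explanation: <chi, chi> = (1/|G|) sum_C |C| * |chi(C)|^2 = (1/8)[1*|6|^2 + 1*|2|^2 + 2*|0|^2 + 2*|-2|^2 + 2*|2|^2]
  = (1/8)[(36) + (4) + (0) + (8) + (8)] = 56/8 = 7.
A character is irreducible iff <chi, chi> = 1, so this representation is reducible.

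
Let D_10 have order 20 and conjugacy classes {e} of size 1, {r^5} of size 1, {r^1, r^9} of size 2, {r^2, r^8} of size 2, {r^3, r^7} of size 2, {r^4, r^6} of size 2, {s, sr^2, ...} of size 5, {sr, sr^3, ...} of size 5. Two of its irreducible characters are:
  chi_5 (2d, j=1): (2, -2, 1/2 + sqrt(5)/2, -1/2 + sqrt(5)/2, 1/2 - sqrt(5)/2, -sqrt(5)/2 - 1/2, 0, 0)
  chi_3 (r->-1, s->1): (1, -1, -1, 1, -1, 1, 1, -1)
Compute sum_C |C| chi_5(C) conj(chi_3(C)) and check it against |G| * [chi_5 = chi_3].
Sum = 0; so <chi_5, chi_3> = 0 (distinct irreducibles are orthogonal).

Details: Compute term by term over conjugacy classes (|C| * chi_5(C) * conj(chi_3(C))):
  1*(2)*conj(1) + 1*(-2)*conj(-1) + 2*(1/2 + sqrt(5)/2)*conj(-1) + 2*(-1/2 + sqrt(5)/2)*conj(1) + 2*(1/2 - sqrt(5)/2)*conj(-1) + 2*(-sqrt(5)/2 - 1/2)*conj(1) + 5*(0)*conj(1) + 5*(0)*conj(-1)
  = (2) + (2) + (-sqrt(5) - 1) + (-1 + sqrt(5)) + (-1 + sqrt(5)) + (-sqrt(5) - 1) + (0) + (0)
  = 0.
Dividing by |G| = 20 gives 0/20 = 0, matching the row-orthogonality relation <chi_5, chi_3> = [chi_5 = chi_3].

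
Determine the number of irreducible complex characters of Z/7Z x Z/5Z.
35

Explanation: The number of irreducible complex representations of a finite group equals its number of conjugacy classes. Z/7Z x Z/5Z is abelian of order 35, so every element is its own conjugacy class: 35 classes, so Z/7Z x Z/5Z (order 35) has exactly 35 irreducible complex representations.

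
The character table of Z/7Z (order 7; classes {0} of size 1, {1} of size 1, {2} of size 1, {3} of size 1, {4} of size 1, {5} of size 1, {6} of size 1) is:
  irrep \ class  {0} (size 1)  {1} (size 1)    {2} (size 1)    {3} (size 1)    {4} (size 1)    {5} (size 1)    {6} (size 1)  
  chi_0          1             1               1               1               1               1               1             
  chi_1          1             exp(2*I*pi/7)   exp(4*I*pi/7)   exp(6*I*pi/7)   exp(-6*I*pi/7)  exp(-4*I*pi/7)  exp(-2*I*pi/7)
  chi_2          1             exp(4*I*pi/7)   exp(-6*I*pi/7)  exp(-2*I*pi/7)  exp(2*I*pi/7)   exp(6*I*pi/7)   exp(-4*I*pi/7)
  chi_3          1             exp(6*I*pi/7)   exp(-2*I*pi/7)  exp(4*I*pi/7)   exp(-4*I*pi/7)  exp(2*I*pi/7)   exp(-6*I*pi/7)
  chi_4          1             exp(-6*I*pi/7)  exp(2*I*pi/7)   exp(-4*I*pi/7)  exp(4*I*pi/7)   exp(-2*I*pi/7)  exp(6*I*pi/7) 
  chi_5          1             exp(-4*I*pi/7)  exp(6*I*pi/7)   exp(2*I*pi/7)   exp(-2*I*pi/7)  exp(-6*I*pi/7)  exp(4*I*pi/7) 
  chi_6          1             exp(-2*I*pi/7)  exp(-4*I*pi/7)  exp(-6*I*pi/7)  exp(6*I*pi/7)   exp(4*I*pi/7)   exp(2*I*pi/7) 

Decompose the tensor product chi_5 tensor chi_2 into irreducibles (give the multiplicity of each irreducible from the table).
chi_5 tensor chi_2 = chi_0 (all other irreducibles have multiplicity 0).

Details: The character of a tensor product is the pointwise product (chi_5 * chi_2)(C) = chi_5(C) * chi_2(C):
  {0}: (1)*(1), {1}: (exp(-4*I*pi/7))*(exp(4*I*pi/7)), {2}: (exp(6*I*pi/7))*(exp(-6*I*pi/7)), {3}: (exp(2*I*pi/7))*(exp(-2*I*pi/7)), {4}: (exp(-2*I*pi/7))*(exp(2*I*pi/7)), {5}: (exp(-6*I*pi/7))*(exp(6*I*pi/7)), {6}: (exp(4*I*pi/7))*(exp(-4*I*pi/7))
so (chi_5 * chi_2) takes values
  {0} -> 1, {1} -> 1, {2} -> 1, {3} -> 1, {4} -> 1, {5} -> 1, {6} -> 1.
Now take the inner product of this character with each irreducible chi from the table, <chi_5*chi_2, chi> = (1/7) sum_C |C| (chi_5*chi_2)(C) conj(chi(C)):
  <chi_5*chi_2, chi_0> = (1/7)[1*(1)*conj(1) + 1*(1)*conj(1) + 1*(1)*conj(1) + 1*(1)*conj(1) + 1*(1)*conj(1) + 1*(1)*conj(1) + 1*(1)*conj(1)]
      = (1/7)[(1) + (1) + (1) + (1) + (1) + (1) + (1)] = 7/7 = 1
  <chi_5*chi_2, chi_1> = (1/7)[1*(1)*conj(1) + 1*(1)*conj(exp(2*I*pi/7)) + 1*(1)*conj(exp(4*I*pi/7)) + 1*(1)*conj(exp(6*I*pi/7)) + 1*(1)*conj(exp(-6*I*pi/7)) + 1*(1)*conj(exp(-4*I*pi/7)) + 1*(1)*conj(exp(-2*I*pi/7))]
      = (1/7)[(1) + (exp(-2*I*pi/7)) + (exp(-4*I*pi/7)) + (exp(-6*I*pi/7)) + (exp(6*I*pi/7)) + (exp(4*I*pi/7)) + (exp(2*I*pi/7))] = 0/7 = 0
  <chi_5*chi_2, chi_2> = (1/7)[1*(1)*conj(1) + 1*(1)*conj(exp(4*I*pi/7)) + 1*(1)*conj(exp(-6*I*pi/7)) + 1*(1)*conj(exp(-2*I*pi/7)) + 1*(1)*conj(exp(2*I*pi/7)) + 1*(1)*conj(exp(6*I*pi/7)) + 1*(1)*conj(exp(-4*I*pi/7))]
      = (1/7)[(1) + (exp(-4*I*pi/7)) + (exp(6*I*pi/7)) + (exp(2*I*pi/7)) + (exp(-2*I*pi/7)) + (exp(-6*I*pi/7)) + (exp(4*I*pi/7))] = 0/7 = 0
  <chi_5*chi_2, chi_3> = (1/7)[1*(1)*conj(1) + 1*(1)*conj(exp(6*I*pi/7)) + 1*(1)*conj(exp(-2*I*pi/7)) + 1*(1)*conj(exp(4*I*pi/7)) + 1*(1)*conj(exp(-4*I*pi/7)) + 1*(1)*conj(exp(2*I*pi/7)) + 1*(1)*conj(exp(-6*I*pi/7))]
      = (1/7)[(1) + (exp(-6*I*pi/7)) + (exp(2*I*pi/7)) + (exp(-4*I*pi/7)) + (exp(4*I*pi/7)) + (exp(-2*I*pi/7)) + (exp(6*I*pi/7))] = 0/7 = 0
  <chi_5*chi_2, chi_4> = (1/7)[1*(1)*conj(1) + 1*(1)*conj(exp(-6*I*pi/7)) + 1*(1)*conj(exp(2*I*pi/7)) + 1*(1)*conj(exp(-4*I*pi/7)) + 1*(1)*conj(exp(4*I*pi/7)) + 1*(1)*conj(exp(-2*I*pi/7)) + 1*(1)*conj(exp(6*I*pi/7))]
      = (1/7)[(1) + (exp(6*I*pi/7)) + (exp(-2*I*pi/7)) + (exp(4*I*pi/7)) + (exp(-4*I*pi/7)) + (exp(2*I*pi/7)) + (exp(-6*I*pi/7))] = 0/7 = 0
  <chi_5*chi_2, chi_5> = (1/7)[1*(1)*conj(1) + 1*(1)*conj(exp(-4*I*pi/7)) + 1*(1)*conj(exp(6*I*pi/7)) + 1*(1)*conj(exp(2*I*pi/7)) + 1*(1)*conj(exp(-2*I*pi/7)) + 1*(1)*conj(exp(-6*I*pi/7)) + 1*(1)*conj(exp(4*I*pi/7))]
      = (1/7)[(1) + (exp(4*I*pi/7)) + (exp(-6*I*pi/7)) + (exp(-2*I*pi/7)) + (exp(2*I*pi/7)) + (exp(6*I*pi/7)) + (exp(-4*I*pi/7))] = 0/7 = 0
  <chi_5*chi_2, chi_6> = (1/7)[1*(1)*conj(1) + 1*(1)*conj(exp(-2*I*pi/7)) + 1*(1)*conj(exp(-4*I*pi/7)) + 1*(1)*conj(exp(-6*I*pi/7)) + 1*(1)*conj(exp(6*I*pi/7)) + 1*(1)*conj(exp(4*I*pi/7)) + 1*(1)*conj(exp(2*I*pi/7))]
      = (1/7)[(1) + (exp(2*I*pi/7)) + (exp(4*I*pi/7)) + (exp(6*I*pi/7)) + (exp(-6*I*pi/7)) + (exp(-4*I*pi/7)) + (exp(-2*I*pi/7))] = 0/7 = 0
(Exp terms are combined using exp(i*s)*conj(exp(i*t)) = exp(i*(s-t)), and sums of them are collapsed using the identity that for every m > 1 the m distinct m-th roots of unity sum to 0, e.g. 1 + exp(2*I*pi/3) + exp(-2*I*pi/3) = 0.)
Hence the multiplicities are chi_0: 1. Dimension check: dim(chi_5)*dim(chi_2) = 1*1 = 1 and sum (mult * dim) = 1*1 = 1.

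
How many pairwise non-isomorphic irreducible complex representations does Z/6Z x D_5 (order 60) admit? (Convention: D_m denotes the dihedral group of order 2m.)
24

Explanation: The number of irreducible complex representations of a finite group equals its number of conjugacy classes. For a direct product, #classes(G x H) = #classes(G) * #classes(H). Z/6Z has 6 classes (abelian), D_5 has 4 classes, so 6 * 4 = 24, so Z/6Z x D_5 (order 60) has exactly 24 irreducible complex representations.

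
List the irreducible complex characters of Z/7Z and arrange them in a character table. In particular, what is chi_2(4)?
Character table of Z/7Z (irreps indexed chi_0,...,chi_6 with chi_k(m) = zeta_7^(k*m), zeta_7 = exp(2*pi*i/7)):
  irrep \ class  {0} (size 1)  {1} (size 1)    {2} (size 1)    {3} (size 1)    {4} (size 1)    {5} (size 1)    {6} (size 1)  
  chi_0          1             1               1               1               1               1               1             
  chi_1          1             exp(2*I*pi/7)   exp(4*I*pi/7)   exp(6*I*pi/7)   exp(-6*I*pi/7)  exp(-4*I*pi/7)  exp(-2*I*pi/7)
  chi_2          1             exp(4*I*pi/7)   exp(-6*I*pi/7)  exp(-2*I*pi/7)  exp(2*I*pi/7)   exp(6*I*pi/7)   exp(-4*I*pi/7)
  chi_3          1             exp(6*I*pi/7)   exp(-2*I*pi/7)  exp(4*I*pi/7)   exp(-4*I*pi/7)  exp(2*I*pi/7)   exp(-6*I*pi/7)
  chi_4          1             exp(-6*I*pi/7)  exp(2*I*pi/7)   exp(-4*I*pi/7)  exp(4*I*pi/7)   exp(-2*I*pi/7)  exp(6*I*pi/7) 
  chi_5          1             exp(-4*I*pi/7)  exp(6*I*pi/7)   exp(2*I*pi/7)   exp(-2*I*pi/7)  exp(-6*I*pi/7)  exp(4*I*pi/7) 
  chi_6          1             exp(-2*I*pi/7)  exp(-4*I*pi/7)  exp(-6*I*pi/7)  exp(6*I*pi/7)   exp(4*I*pi/7)   exp(2*I*pi/7) 

Spot check: chi_2(4) = zeta_7^(2*4) = zeta_7^8 = exp(2*I*pi/7).

Z/7Z is abelian, so all 7 irreducible complex representations are 1-dimensional. They are given by chi_k(m) = zeta_7^(k*m) for k = 0,...,6. Row orthogonality: sum_m chi_k(m) conj(chi_l(m)) = 7 * [k = l].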